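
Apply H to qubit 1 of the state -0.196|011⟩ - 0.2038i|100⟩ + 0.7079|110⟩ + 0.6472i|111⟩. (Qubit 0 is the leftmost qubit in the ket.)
-0.1386|001⟩ + 0.1386|011⟩ + (0.5006 - 0.1441i)|100⟩ + 0.4576i|101⟩ + (-0.5006 - 0.1441i)|110⟩ - 0.4576i|111⟩

H on qubit 1 mixes each pair of kets that differ only in qubit 1: amplitudes (a, b) of (|…0…⟩, |…1…⟩) become ((a + b)/√2, (a − b)/√2). Kets absent from the input have amplitude 0.
(|001⟩, |011⟩): (a, b) = (0, -0.196) → (-0.1386, 0.1386)
(|100⟩, |110⟩): (a, b) = (-0.2038i, 0.7079) → ((0.5006 - 0.1441i), (-0.5006 - 0.1441i))
(|101⟩, |111⟩): (a, b) = (0, 0.6472i) → (0.4576i, -0.4576i)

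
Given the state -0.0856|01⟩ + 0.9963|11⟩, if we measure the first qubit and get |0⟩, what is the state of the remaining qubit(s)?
-|1⟩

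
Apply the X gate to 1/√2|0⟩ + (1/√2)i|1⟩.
(1/√2)i|0⟩ + 1/√2|1⟩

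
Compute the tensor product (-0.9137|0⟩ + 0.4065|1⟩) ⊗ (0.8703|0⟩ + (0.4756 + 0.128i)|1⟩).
-0.7952|00⟩ + (-0.4346 - 0.117i)|01⟩ + 0.3538|10⟩ + (0.1933 + 0.05203i)|11⟩

amp(|b₁b₂…⟩) = product of the factor amplitudes for bits b₁, b₂, …; only kets whose every factor amplitude is nonzero survive.
|00⟩: (-0.9137)(0.8703) = -0.7952
|01⟩: (-0.9137)(0.4756 + 0.128i) = (-0.4346 - 0.117i)
|10⟩: (0.4065)(0.8703) = 0.3538
|11⟩: (0.4065)(0.4756 + 0.128i) = (0.1933 + 0.05203i)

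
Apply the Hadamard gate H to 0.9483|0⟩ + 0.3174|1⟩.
0.895|0⟩ + 0.4461|1⟩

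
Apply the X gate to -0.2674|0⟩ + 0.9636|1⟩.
0.9636|0⟩ - 0.2674|1⟩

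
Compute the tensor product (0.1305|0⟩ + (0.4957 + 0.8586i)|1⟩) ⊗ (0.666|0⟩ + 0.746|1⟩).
0.08691|00⟩ + 0.09735|01⟩ + (0.3301 + 0.5718i)|10⟩ + (0.3698 + 0.6405i)|11⟩

amp(|b₁b₂…⟩) = product of the factor amplitudes for bits b₁, b₂, …; only kets whose every factor amplitude is nonzero survive.
|00⟩: (0.1305)(0.666) = 0.08691
|01⟩: (0.1305)(0.746) = 0.09735
|10⟩: (0.4957 + 0.8586i)(0.666) = (0.3301 + 0.5718i)
|11⟩: (0.4957 + 0.8586i)(0.746) = (0.3698 + 0.6405i)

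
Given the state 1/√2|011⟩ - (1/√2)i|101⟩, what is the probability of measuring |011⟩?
1/2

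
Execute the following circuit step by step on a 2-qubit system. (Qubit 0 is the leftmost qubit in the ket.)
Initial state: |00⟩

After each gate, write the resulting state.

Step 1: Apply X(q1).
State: |01⟩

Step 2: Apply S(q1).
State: i|01⟩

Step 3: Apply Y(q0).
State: -|11⟩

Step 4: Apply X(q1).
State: -|10⟩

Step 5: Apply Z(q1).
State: -|10⟩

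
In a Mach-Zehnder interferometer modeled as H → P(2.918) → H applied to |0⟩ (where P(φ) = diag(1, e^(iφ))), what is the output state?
(0.01245 + 0.1109i)|0⟩ + (0.9876 - 0.1109i)|1⟩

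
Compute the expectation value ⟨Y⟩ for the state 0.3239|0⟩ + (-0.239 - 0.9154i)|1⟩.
-0.593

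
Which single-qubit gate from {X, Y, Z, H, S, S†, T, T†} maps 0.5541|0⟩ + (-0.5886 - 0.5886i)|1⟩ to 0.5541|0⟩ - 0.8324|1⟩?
T†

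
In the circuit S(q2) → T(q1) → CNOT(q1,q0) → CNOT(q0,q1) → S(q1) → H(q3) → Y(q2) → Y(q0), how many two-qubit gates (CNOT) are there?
2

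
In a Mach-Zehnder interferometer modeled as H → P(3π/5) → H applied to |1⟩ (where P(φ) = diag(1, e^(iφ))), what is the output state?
(0.6545 - 0.4755i)|0⟩ + (0.3455 + 0.4755i)|1⟩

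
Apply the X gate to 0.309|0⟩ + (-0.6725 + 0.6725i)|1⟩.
(-0.6725 + 0.6725i)|0⟩ + 0.309|1⟩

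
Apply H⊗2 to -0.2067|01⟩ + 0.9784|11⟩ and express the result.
0.3859|00⟩ - 0.3859|01⟩ - 0.5926|10⟩ + 0.5926|11⟩

H⊗2 gives amp(|y⟩) = (1/2) Σ_x (−1)^(x·y) amp(|x⟩), where x·y is the number of positions in which both x and y have a 1.
|00⟩: (-0.2067 + 0.9784)/2 = 0.3859
|01⟩: (0.2067 - 0.9784)/2 = -0.3859
|10⟩: (-0.2067 - 0.9784)/2 = -0.5926
|11⟩: (0.2067 + 0.9784)/2 = 0.5926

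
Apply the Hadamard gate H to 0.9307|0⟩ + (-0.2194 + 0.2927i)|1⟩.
(0.503 + 0.207i)|0⟩ + (0.8132 - 0.207i)|1⟩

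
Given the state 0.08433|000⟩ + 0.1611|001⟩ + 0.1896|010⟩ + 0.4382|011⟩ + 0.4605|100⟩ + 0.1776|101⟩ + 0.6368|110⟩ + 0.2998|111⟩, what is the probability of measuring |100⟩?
0.2121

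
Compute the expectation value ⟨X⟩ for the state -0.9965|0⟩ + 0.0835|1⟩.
-0.1664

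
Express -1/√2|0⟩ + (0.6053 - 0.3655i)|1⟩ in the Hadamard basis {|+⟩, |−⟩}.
(-0.07199 - 0.2584i)|+⟩ + (-0.928 + 0.2584i)|−⟩

With |ψ⟩ = α|0⟩ + β|1⟩, the Hadamard-basis coefficients are ⟨+|ψ⟩ = (α + β)/√2 and ⟨−|ψ⟩ = (α − β)/√2.
Here α = -1/√2, β = (0.6053 - 0.3655i): (α + β)/√2 = (-0.07199 - 0.2584i), (α − β)/√2 = (-0.928 + 0.2584i).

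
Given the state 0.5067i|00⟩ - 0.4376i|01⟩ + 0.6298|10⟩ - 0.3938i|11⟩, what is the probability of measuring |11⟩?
0.1551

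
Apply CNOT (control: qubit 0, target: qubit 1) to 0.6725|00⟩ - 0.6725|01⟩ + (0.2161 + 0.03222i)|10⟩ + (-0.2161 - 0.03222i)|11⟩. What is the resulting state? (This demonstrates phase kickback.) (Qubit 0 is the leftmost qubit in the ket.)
0.6725|00⟩ - 0.6725|01⟩ + (-0.2161 - 0.03222i)|10⟩ + (0.2161 + 0.03222i)|11⟩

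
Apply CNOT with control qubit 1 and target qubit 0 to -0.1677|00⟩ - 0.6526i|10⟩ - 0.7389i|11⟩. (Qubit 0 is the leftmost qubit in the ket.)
-0.1677|00⟩ - 0.7389i|01⟩ - 0.6526i|10⟩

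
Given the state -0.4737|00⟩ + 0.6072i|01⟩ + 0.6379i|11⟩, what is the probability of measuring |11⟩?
0.4069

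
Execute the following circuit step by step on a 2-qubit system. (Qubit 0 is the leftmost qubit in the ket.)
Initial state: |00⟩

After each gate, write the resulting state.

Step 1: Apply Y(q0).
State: i|10⟩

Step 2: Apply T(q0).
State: (-1/√2 + (1/√2)i)|10⟩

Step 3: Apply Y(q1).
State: (-1/√2 - (1/√2)i)|11⟩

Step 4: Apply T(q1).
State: -i|11⟩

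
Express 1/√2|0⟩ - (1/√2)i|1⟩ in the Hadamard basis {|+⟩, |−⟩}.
(1/2 - (1/2)i)|+⟩ + (1/2 + (1/2)i)|−⟩

With |ψ⟩ = α|0⟩ + β|1⟩, the Hadamard-basis coefficients are ⟨+|ψ⟩ = (α + β)/√2 and ⟨−|ψ⟩ = (α − β)/√2.
Here α = 1/√2, β = -(1/√2)i: (α + β)/√2 = (1/2 - (1/2)i), (α − β)/√2 = (1/2 + (1/2)i).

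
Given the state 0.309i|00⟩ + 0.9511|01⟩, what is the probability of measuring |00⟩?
0.09548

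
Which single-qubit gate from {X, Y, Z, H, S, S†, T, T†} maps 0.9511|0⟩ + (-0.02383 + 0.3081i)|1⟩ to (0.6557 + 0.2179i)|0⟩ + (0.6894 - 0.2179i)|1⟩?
H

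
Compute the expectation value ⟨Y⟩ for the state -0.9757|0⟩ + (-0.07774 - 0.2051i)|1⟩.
0.4002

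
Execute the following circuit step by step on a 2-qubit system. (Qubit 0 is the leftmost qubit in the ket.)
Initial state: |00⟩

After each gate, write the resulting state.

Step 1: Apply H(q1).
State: 1/√2|00⟩ + 1/√2|01⟩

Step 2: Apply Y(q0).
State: (1/√2)i|10⟩ + (1/√2)i|11⟩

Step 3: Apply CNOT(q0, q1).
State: (1/√2)i|10⟩ + (1/√2)i|11⟩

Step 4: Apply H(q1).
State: i|10⟩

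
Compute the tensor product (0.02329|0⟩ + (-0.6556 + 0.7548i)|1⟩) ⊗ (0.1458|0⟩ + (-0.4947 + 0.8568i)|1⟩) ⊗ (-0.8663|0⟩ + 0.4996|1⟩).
-0.002942|000⟩ + 0.001696|001⟩ + (0.009981 - 0.01729i)|010⟩ + (-0.005756 + 0.009969i)|011⟩ + (0.08281 - 0.09534i)|100⟩ + (-0.04776 + 0.05498i)|101⟩ + (0.2793 + 0.8101i)|110⟩ + (-0.1611 - 0.4672i)|111⟩

amp(|b₁b₂…⟩) = product of the factor amplitudes for bits b₁, b₂, …; only kets whose every factor amplitude is nonzero survive.
|000⟩: (0.02329)(0.1458)(-0.8663) = -0.002942
|001⟩: (0.02329)(0.1458)(0.4996) = 0.001696
|010⟩: (0.02329)(-0.4947 + 0.8568i)(-0.8663) = (0.009981 - 0.01729i)
|011⟩: (0.02329)(-0.4947 + 0.8568i)(0.4996) = (-0.005756 + 0.009969i)
|100⟩: (-0.6556 + 0.7548i)(0.1458)(-0.8663) = (0.08281 - 0.09534i)
|101⟩: (-0.6556 + 0.7548i)(0.1458)(0.4996) = (-0.04776 + 0.05498i)
|110⟩: (-0.6556 + 0.7548i)(-0.4947 + 0.8568i)(-0.8663) = (0.2793 + 0.8101i)
|111⟩: (-0.6556 + 0.7548i)(-0.4947 + 0.8568i)(0.4996) = (-0.1611 - 0.4672i)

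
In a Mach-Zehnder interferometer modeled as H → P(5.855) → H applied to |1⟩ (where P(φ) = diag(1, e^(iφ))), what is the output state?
(0.04514 + 0.2076i)|0⟩ + (0.9549 - 0.2076i)|1⟩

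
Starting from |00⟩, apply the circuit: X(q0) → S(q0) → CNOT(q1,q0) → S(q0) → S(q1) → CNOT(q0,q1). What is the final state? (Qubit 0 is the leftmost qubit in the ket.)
-|11⟩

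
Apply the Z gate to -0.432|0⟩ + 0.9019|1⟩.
-0.432|0⟩ - 0.9019|1⟩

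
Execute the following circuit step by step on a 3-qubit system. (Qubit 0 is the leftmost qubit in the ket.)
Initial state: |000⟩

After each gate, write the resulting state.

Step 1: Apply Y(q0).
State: i|100⟩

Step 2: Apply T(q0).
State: (-1/√2 + (1/√2)i)|100⟩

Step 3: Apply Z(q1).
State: (-1/√2 + (1/√2)i)|100⟩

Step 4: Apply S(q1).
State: (-1/√2 + (1/√2)i)|100⟩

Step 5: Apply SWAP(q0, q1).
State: (-1/√2 + (1/√2)i)|010⟩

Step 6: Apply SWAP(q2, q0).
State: (-1/√2 + (1/√2)i)|010⟩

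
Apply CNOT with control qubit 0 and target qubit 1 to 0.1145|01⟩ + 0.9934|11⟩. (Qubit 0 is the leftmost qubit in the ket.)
0.1145|01⟩ + 0.9934|10⟩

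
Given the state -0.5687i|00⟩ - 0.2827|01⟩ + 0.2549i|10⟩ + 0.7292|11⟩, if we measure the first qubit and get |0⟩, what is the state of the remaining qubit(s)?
-0.8955i|0⟩ - 0.4451|1⟩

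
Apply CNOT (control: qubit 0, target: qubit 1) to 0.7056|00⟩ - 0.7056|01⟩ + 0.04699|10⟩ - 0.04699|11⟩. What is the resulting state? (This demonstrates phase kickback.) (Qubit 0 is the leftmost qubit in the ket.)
0.7056|00⟩ - 0.7056|01⟩ - 0.04699|10⟩ + 0.04699|11⟩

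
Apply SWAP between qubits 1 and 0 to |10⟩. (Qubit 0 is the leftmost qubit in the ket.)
|01⟩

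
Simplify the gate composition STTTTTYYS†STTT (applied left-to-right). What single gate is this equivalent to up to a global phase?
S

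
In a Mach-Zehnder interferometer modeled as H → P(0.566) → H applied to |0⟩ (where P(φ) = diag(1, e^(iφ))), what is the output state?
(0.922 + 0.2681i)|0⟩ + (0.07797 - 0.2681i)|1⟩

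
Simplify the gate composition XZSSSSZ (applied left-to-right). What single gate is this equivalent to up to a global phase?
X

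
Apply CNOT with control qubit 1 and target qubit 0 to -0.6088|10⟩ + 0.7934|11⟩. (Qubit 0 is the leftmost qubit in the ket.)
0.7934|01⟩ - 0.6088|10⟩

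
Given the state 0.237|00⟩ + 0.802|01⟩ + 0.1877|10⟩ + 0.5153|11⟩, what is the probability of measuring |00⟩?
0.05617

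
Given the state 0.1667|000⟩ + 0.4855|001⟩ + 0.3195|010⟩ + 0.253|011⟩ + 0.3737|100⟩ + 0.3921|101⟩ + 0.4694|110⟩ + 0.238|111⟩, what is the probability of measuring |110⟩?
0.2203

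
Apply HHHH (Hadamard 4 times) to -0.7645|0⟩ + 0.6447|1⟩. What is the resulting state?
-0.7645|0⟩ + 0.6447|1⟩

H² = I, so an even number of Hadamards cancels: H^4 = I and the state is unchanged.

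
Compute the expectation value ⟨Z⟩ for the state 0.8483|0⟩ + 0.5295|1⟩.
0.4392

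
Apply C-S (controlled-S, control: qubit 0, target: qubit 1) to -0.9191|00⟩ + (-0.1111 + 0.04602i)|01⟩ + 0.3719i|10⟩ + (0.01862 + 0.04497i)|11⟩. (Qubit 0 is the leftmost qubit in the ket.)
-0.9191|00⟩ + (-0.1111 + 0.04602i)|01⟩ + 0.3719i|10⟩ + (-0.04497 + 0.01862i)|11⟩

C-S leaves the control-|0⟩ kets |00⟩, |01⟩ unchanged and applies S to qubit 1 on the control-|1⟩ pair (|10⟩, |11⟩).
S = [[1, 0], [0, i]].
With a = amp(|10⟩) = 0.3719i and b = amp(|11⟩) = (0.01862 + 0.04497i):
new amp(|10⟩) = (1)·a = 0.3719i
new amp(|11⟩) = (i)·b = (-0.04497 + 0.01862i)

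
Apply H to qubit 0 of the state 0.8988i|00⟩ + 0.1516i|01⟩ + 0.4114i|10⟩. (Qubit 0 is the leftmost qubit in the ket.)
0.9265i|00⟩ + 0.1072i|01⟩ + 0.3446i|10⟩ + 0.1072i|11⟩

H on qubit 0 mixes each pair of kets that differ only in qubit 0: amplitudes (a, b) of (|…0…⟩, |…1…⟩) become ((a + b)/√2, (a − b)/√2). Kets absent from the input have amplitude 0.
(|00⟩, |10⟩): (a, b) = (0.8988i, 0.4114i) → (0.9265i, 0.3446i)
(|01⟩, |11⟩): (a, b) = (0.1516i, 0) → (0.1072i, 0.1072i)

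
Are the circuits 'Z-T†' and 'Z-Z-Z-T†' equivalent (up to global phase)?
Yes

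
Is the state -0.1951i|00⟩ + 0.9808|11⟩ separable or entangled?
Entangled

Writing the state as a|00⟩ + b|01⟩ + c|10⟩ + d|11⟩, it is a product state iff ad − bc = 0.
Here (a, b, c, d) = (-0.1951i, 0, 0, 0.9808): ad − bc = (-0.1951i)(0.9808) − (0)(0) = -0.1914i ≠ 0, so the state is entangled.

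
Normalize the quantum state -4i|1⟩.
-i|1⟩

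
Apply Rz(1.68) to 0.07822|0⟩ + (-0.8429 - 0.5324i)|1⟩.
(0.05221 - 0.05825i)|0⟩ + (-0.1662 - 0.983i)|1⟩

Rz(1.68) = [[e^(−iθ/2), 0], [0, e^(iθ/2)]] with e^(±iθ/2) = cos(θ/2) ± i·sin(θ/2); θ = 1.68, cos(θ/2) ≈ 0.667463, sin(θ/2) ≈ 0.744643.
With a = amp(|0⟩) = 0.07822 and b = amp(|1⟩) = (-0.8429 - 0.5324i):
new amp(|0⟩) = (0.667463 - 0.744643i)·a = (0.05221 - 0.05825i)
new amp(|1⟩) = (0.667463 + 0.744643i)·b = (-0.1662 - 0.983i)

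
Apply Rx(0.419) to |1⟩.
-0.208i|0⟩ + 0.9781|1⟩

Rx(0.419) = [[cos(θ/2), −i·sin(θ/2)], [−i·sin(θ/2), cos(θ/2)]]; θ = 0.419, cos(θ/2) ≈ 0.978135, sin(θ/2) ≈ 0.207971.
With a = amp(|0⟩) = 0 and b = amp(|1⟩) = 1:
new amp(|0⟩) = (0.978135)·a + (-0.207971i)·b = -0.208i
new amp(|1⟩) = (-0.207971i)·a + (0.978135)·b = 0.9781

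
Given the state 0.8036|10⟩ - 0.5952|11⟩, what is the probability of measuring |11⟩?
0.3543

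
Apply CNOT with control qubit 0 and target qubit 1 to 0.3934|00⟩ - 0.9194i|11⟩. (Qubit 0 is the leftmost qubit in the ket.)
0.3934|00⟩ - 0.9194i|10⟩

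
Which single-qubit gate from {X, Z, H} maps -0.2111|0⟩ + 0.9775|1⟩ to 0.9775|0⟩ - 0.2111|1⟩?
X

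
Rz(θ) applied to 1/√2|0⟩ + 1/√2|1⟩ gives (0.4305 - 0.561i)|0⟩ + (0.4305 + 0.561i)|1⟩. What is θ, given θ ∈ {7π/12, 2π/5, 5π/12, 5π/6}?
7π/12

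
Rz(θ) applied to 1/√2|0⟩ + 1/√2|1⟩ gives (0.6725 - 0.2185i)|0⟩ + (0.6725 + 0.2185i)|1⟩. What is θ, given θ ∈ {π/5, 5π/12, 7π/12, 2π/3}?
π/5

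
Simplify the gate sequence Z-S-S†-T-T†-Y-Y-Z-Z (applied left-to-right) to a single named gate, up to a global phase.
Z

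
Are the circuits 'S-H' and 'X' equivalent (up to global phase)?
No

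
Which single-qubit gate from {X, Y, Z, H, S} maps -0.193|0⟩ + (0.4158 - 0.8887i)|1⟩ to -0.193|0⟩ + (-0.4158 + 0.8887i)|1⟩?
Z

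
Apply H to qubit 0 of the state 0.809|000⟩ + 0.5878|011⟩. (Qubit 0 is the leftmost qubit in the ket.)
0.572|000⟩ + 0.4156|011⟩ + 0.572|100⟩ + 0.4156|111⟩

H on qubit 0 mixes each pair of kets that differ only in qubit 0: amplitudes (a, b) of (|…0…⟩, |…1…⟩) become ((a + b)/√2, (a − b)/√2). Kets absent from the input have amplitude 0.
(|000⟩, |100⟩): (a, b) = (0.809, 0) → (0.572, 0.572)
(|011⟩, |111⟩): (a, b) = (0.5878, 0) → (0.4156, 0.4156)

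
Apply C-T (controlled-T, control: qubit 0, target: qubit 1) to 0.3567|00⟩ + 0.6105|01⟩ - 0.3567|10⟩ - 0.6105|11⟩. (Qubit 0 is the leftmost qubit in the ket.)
0.3567|00⟩ + 0.6105|01⟩ - 0.3567|10⟩ + (-0.4317 - 0.4317i)|11⟩

C-T leaves the control-|0⟩ kets |00⟩, |01⟩ unchanged and applies T to qubit 1 on the control-|1⟩ pair (|10⟩, |11⟩).
T = [[1, 0], [0, (1/√2 + (1/√2)i)]].
With a = amp(|10⟩) = -0.3567 and b = amp(|11⟩) = -0.6105:
new amp(|10⟩) = (1)·a = -0.3567
new amp(|11⟩) = (1/√2 + (1/√2)i)·b = (-0.4317 - 0.4317i)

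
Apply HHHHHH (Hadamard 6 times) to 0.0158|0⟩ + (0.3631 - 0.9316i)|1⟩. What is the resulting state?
0.0158|0⟩ + (0.3631 - 0.9316i)|1⟩

H² = I, so an even number of Hadamards cancels: H^6 = I and the state is unchanged.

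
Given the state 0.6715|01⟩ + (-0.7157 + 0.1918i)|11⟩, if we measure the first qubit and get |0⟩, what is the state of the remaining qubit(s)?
|1⟩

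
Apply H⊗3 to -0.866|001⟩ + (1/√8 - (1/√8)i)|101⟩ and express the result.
(-0.1812 - 0.125i)|000⟩ + (0.1812 + 0.125i)|001⟩ + (-0.1812 - 0.125i)|010⟩ + (0.1812 + 0.125i)|011⟩ + (-0.4312 + 0.125i)|100⟩ + (0.4312 - 0.125i)|101⟩ + (-0.4312 + 0.125i)|110⟩ + (0.4312 - 0.125i)|111⟩

H⊗3 gives amp(|y⟩) = (1/2√2) Σ_x (−1)^(x·y) amp(|x⟩), where x·y is the number of positions in which both x and y have a 1.
|000⟩: (-0.866 + (1/√8 - (1/√8)i))/(2√2) = (-0.1812 - 0.125i)
|001⟩: (0.866 - (1/√8 - (1/√8)i))/(2√2) = (0.1812 + 0.125i)
|010⟩: (-0.866 + (1/√8 - (1/√8)i))/(2√2) = (-0.1812 - 0.125i)
|011⟩: (0.866 - (1/√8 - (1/√8)i))/(2√2) = (0.1812 + 0.125i)
|100⟩: (-0.866 - (1/√8 - (1/√8)i))/(2√2) = (-0.4312 + 0.125i)
|101⟩: (0.866 + (1/√8 - (1/√8)i))/(2√2) = (0.4312 - 0.125i)
|110⟩: (-0.866 - (1/√8 - (1/√8)i))/(2√2) = (-0.4312 + 0.125i)
|111⟩: (0.866 + (1/√8 - (1/√8)i))/(2√2) = (0.4312 - 0.125i)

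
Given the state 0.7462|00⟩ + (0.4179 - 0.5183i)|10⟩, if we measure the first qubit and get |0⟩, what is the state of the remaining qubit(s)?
|0⟩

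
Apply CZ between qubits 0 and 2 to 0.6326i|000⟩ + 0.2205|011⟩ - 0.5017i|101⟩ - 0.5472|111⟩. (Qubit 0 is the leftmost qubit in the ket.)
0.6326i|000⟩ + 0.2205|011⟩ + 0.5017i|101⟩ + 0.5472|111⟩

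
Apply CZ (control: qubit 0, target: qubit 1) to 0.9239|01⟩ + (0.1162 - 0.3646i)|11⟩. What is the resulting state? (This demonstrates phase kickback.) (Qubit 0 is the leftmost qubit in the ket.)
0.9239|01⟩ + (-0.1162 + 0.3646i)|11⟩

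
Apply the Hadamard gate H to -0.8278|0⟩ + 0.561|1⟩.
-0.1887|0⟩ - 0.982|1⟩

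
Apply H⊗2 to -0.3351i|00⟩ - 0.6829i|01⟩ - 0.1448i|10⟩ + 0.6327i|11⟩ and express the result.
-0.2651i|00⟩ - 0.2149i|01⟩ - 0.753i|10⟩ + 0.5627i|11⟩

H⊗2 gives amp(|y⟩) = (1/2) Σ_x (−1)^(x·y) amp(|x⟩), where x·y is the number of positions in which both x and y have a 1.
|00⟩: (-0.3351i - 0.6829i - 0.1448i + 0.6327i)/2 = -0.2651i
|01⟩: (-0.3351i + 0.6829i - 0.1448i - 0.6327i)/2 = -0.2149i
|10⟩: (-0.3351i - 0.6829i + 0.1448i - 0.6327i)/2 = -0.753i
|11⟩: (-0.3351i + 0.6829i + 0.1448i + 0.6327i)/2 = 0.5627i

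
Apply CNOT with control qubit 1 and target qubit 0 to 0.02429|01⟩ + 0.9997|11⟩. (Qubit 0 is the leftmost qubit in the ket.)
0.9997|01⟩ + 0.02429|11⟩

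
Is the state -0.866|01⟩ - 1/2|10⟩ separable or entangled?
Entangled

Writing the state as a|00⟩ + b|01⟩ + c|10⟩ + d|11⟩, it is a product state iff ad − bc = 0.
Here (a, b, c, d) = (0, -0.866, -1/2, 0): ad − bc = (0)(0) − (-0.866)(-1/2) = -0.433 ≠ 0, so the state is entangled.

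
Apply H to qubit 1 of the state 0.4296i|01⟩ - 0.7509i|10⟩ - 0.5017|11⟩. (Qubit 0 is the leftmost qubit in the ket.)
0.3038i|00⟩ - 0.3038i|01⟩ + (-0.3548 - 0.531i)|10⟩ + (0.3548 - 0.531i)|11⟩

H on qubit 1 mixes each pair of kets that differ only in qubit 1: amplitudes (a, b) of (|…0…⟩, |…1…⟩) become ((a + b)/√2, (a − b)/√2). Kets absent from the input have amplitude 0.
(|00⟩, |01⟩): (a, b) = (0, 0.4296i) → (0.3038i, -0.3038i)
(|10⟩, |11⟩): (a, b) = (-0.7509i, -0.5017) → ((-0.3548 - 0.531i), (0.3548 - 0.531i))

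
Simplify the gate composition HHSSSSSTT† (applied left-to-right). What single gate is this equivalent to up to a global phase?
S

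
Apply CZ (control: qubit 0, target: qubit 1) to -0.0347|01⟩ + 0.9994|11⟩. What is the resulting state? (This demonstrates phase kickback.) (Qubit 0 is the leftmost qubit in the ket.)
-0.0347|01⟩ - 0.9994|11⟩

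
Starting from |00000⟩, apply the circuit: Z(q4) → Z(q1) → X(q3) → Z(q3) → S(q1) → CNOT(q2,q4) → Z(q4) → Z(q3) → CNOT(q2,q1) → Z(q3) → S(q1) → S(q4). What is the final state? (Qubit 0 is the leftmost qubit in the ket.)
-|00010⟩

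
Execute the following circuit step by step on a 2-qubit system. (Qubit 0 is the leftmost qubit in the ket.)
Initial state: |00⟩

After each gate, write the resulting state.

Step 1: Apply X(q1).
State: |01⟩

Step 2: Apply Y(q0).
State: i|11⟩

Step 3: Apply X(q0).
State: i|01⟩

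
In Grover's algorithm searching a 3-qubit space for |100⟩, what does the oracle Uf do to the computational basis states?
Uf|x⟩ = -|x⟩ if x = 100, else |x⟩ (phase flip on target)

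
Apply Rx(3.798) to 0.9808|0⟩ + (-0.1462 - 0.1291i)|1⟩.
(-0.4384 + 0.1384i)|0⟩ + (0.04713 - 0.8868i)|1⟩

Rx(3.798) = [[cos(θ/2), −i·sin(θ/2)], [−i·sin(θ/2), cos(θ/2)]]; θ = 3.798, cos(θ/2) ≈ -0.322343, sin(θ/2) ≈ 0.946623.
With a = amp(|0⟩) = 0.9808 and b = amp(|1⟩) = (-0.1462 - 0.1291i):
new amp(|0⟩) = (-0.322343)·a + (-0.946623i)·b = (-0.4384 + 0.1384i)
new amp(|1⟩) = (-0.946623i)·a + (-0.322343)·b = (0.04713 - 0.8868i)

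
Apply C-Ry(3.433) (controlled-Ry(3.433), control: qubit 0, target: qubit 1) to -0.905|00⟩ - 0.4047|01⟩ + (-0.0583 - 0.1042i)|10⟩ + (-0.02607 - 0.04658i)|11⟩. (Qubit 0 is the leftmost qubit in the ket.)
-0.905|00⟩ - 0.4047|01⟩ + (0.03426 + 0.06122i)|10⟩ + (-0.0539 - 0.09633i)|11⟩

C-Ry(3.433) leaves the control-|0⟩ kets |00⟩, |01⟩ unchanged and applies Ry(3.433) to qubit 1 on the control-|1⟩ pair (|10⟩, |11⟩).
Ry(3.433) = [[cos(θ/2), −sin(θ/2)], [sin(θ/2), cos(θ/2)]]; θ = 3.433, cos(θ/2) ≈ -0.145189, sin(θ/2) ≈ 0.989404.
With a = amp(|10⟩) = (-0.0583 - 0.1042i) and b = amp(|11⟩) = (-0.02607 - 0.04658i):
new amp(|10⟩) = (-0.145189)·a + (-0.989404)·b = (0.03426 + 0.06122i)
new amp(|11⟩) = (0.989404)·a + (-0.145189)·b = (-0.0539 - 0.09633i)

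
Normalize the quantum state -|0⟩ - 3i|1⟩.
-0.3162|0⟩ - 0.9487i|1⟩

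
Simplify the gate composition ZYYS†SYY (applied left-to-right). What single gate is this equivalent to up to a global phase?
Z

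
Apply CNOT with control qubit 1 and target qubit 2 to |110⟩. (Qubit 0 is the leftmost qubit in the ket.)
|111⟩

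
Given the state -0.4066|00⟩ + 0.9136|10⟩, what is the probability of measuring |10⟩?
0.8347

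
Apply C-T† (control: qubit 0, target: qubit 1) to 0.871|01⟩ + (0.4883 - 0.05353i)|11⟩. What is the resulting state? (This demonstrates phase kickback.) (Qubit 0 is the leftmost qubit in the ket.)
0.871|01⟩ + (0.3074 - 0.3831i)|11⟩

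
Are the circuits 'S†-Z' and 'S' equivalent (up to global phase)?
Yes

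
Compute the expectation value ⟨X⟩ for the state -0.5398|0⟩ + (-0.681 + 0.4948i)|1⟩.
0.7352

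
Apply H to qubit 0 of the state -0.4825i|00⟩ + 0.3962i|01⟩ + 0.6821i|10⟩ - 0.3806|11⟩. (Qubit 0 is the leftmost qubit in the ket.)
0.1411i|00⟩ + (-0.2691 + 0.2802i)|01⟩ - 0.8235i|10⟩ + (0.2691 + 0.2802i)|11⟩

H on qubit 0 mixes each pair of kets that differ only in qubit 0: amplitudes (a, b) of (|…0…⟩, |…1…⟩) become ((a + b)/√2, (a − b)/√2). Kets absent from the input have amplitude 0.
(|00⟩, |10⟩): (a, b) = (-0.4825i, 0.6821i) → (0.1411i, -0.8235i)
(|01⟩, |11⟩): (a, b) = (0.3962i, -0.3806) → ((-0.2691 + 0.2802i), (0.2691 + 0.2802i))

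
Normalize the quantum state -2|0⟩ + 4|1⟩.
-1/√5|0⟩ + 0.8944|1⟩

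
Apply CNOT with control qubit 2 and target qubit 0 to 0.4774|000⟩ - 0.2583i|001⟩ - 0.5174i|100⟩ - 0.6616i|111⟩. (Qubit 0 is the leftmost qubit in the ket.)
0.4774|000⟩ - 0.6616i|011⟩ - 0.5174i|100⟩ - 0.2583i|101⟩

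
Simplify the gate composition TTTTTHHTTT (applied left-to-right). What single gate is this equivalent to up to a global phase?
I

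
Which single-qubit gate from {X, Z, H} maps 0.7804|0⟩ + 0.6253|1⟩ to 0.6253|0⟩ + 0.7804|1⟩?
X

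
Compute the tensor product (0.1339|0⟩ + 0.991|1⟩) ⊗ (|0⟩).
0.1339|00⟩ + 0.991|10⟩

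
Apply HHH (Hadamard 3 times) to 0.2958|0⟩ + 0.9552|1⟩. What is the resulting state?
0.8846|0⟩ - 0.4663|1⟩

H² = I, so H^3 = H: a single Hadamard. With (a, b) = (0.2958, 0.9552), H gives ((a + b)/√2, (a − b)/√2) = (0.8846, -0.4663).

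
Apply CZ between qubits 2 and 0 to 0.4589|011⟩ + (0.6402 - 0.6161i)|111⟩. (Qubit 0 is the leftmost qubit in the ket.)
0.4589|011⟩ + (-0.6402 + 0.6161i)|111⟩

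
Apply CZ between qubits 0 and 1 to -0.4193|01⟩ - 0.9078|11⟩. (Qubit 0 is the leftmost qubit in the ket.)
-0.4193|01⟩ + 0.9078|11⟩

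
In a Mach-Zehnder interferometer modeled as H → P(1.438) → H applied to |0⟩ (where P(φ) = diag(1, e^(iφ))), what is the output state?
(0.5662 + 0.4956i)|0⟩ + (0.4338 - 0.4956i)|1⟩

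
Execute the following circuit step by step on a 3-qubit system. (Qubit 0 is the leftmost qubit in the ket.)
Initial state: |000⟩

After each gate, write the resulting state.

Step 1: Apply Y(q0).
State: i|100⟩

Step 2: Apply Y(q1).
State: -|110⟩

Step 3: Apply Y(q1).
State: i|100⟩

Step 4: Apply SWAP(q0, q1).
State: i|010⟩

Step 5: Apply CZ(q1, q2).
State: i|010⟩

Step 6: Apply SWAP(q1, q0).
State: i|100⟩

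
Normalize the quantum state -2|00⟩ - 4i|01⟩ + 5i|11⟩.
-0.2981|00⟩ - 0.5963i|01⟩ + 0.7454i|11⟩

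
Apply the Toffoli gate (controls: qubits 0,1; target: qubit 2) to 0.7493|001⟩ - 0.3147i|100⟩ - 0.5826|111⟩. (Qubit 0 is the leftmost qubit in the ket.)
0.7493|001⟩ - 0.3147i|100⟩ - 0.5826|110⟩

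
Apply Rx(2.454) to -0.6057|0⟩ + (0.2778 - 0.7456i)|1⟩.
(-0.9061 - 0.2615i)|0⟩ + (0.09364 + 0.3189i)|1⟩

Rx(2.454) = [[cos(θ/2), −i·sin(θ/2)], [−i·sin(θ/2), cos(θ/2)]]; θ = 2.454, cos(θ/2) ≈ 0.337064, sin(θ/2) ≈ 0.941482.
With a = amp(|0⟩) = -0.6057 and b = amp(|1⟩) = (0.2778 - 0.7456i):
new amp(|0⟩) = (0.337064)·a + (-0.941482i)·b = (-0.9061 - 0.2615i)
new amp(|1⟩) = (-0.941482i)·a + (0.337064)·b = (0.09364 + 0.3189i)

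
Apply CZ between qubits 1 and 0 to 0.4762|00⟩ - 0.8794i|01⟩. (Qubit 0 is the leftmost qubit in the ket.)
0.4762|00⟩ - 0.8794i|01⟩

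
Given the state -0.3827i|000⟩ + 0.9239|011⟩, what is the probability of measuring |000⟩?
0.1465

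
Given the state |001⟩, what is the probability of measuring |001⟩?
1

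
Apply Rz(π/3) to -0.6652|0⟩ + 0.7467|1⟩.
(-0.5761 + 0.3326i)|0⟩ + (0.6467 + 0.3734i)|1⟩

Rz(π/3) = [[e^(−iθ/2), 0], [0, e^(iθ/2)]] with e^(±iθ/2) = cos(θ/2) ± i·sin(θ/2); θ = π/3, cos(θ/2) ≈ 0.866025, sin(θ/2) ≈ 0.5.
With a = amp(|0⟩) = -0.6652 and b = amp(|1⟩) = 0.7467:
new amp(|0⟩) = (0.866025 - 0.5i)·a = (-0.5761 + 0.3326i)
new amp(|1⟩) = (0.866025 + 0.5i)·b = (0.6467 + 0.3734i)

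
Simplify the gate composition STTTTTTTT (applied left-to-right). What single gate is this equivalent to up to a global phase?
S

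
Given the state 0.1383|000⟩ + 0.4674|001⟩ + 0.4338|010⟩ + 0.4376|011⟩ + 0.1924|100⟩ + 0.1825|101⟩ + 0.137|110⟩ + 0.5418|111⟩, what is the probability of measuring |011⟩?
0.1915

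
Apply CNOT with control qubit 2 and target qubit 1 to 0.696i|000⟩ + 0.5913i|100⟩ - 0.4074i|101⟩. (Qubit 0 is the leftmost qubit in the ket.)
0.696i|000⟩ + 0.5913i|100⟩ - 0.4074i|111⟩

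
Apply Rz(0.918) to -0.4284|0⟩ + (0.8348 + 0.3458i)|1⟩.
(-0.3841 + 0.1898i)|0⟩ + (0.5952 + 0.6799i)|1⟩

Rz(0.918) = [[e^(−iθ/2), 0], [0, e^(iθ/2)]] with e^(±iθ/2) = cos(θ/2) ± i·sin(θ/2); θ = 0.918, cos(θ/2) ≈ 0.896496, sin(θ/2) ≈ 0.443052.
With a = amp(|0⟩) = -0.4284 and b = amp(|1⟩) = (0.8348 + 0.3458i):
new amp(|0⟩) = (0.896496 - 0.443052i)·a = (-0.3841 + 0.1898i)
new amp(|1⟩) = (0.896496 + 0.443052i)·b = (0.5952 + 0.6799i)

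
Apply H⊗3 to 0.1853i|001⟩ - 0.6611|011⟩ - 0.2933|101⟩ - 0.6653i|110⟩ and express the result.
(-0.3374 - 0.1697i)|000⟩ + (0.3374 - 0.3007i)|001⟩ + (0.13 + 0.3007i)|010⟩ + (-0.13 + 0.1697i)|011⟩ + (-0.13 + 0.3007i)|100⟩ + (0.13 + 0.1697i)|101⟩ + (0.3374 - 0.1697i)|110⟩ + (-0.3374 - 0.3007i)|111⟩

H⊗3 gives amp(|y⟩) = (1/2√2) Σ_x (−1)^(x·y) amp(|x⟩), where x·y is the number of positions in which both x and y have a 1.
|000⟩: (0.1853i - 0.6611 - 0.2933 - 0.6653i)/(2√2) = (-0.3374 - 0.1697i)
|001⟩: (-0.1853i + 0.6611 + 0.2933 - 0.6653i)/(2√2) = (0.3374 - 0.3007i)
|010⟩: (0.1853i + 0.6611 - 0.2933 + 0.6653i)/(2√2) = (0.13 + 0.3007i)
|011⟩: (-0.1853i - 0.6611 + 0.2933 + 0.6653i)/(2√2) = (-0.13 + 0.1697i)
|100⟩: (0.1853i - 0.6611 + 0.2933 + 0.6653i)/(2√2) = (-0.13 + 0.3007i)
|101⟩: (-0.1853i + 0.6611 - 0.2933 + 0.6653i)/(2√2) = (0.13 + 0.1697i)
|110⟩: (0.1853i + 0.6611 + 0.2933 - 0.6653i)/(2√2) = (0.3374 - 0.1697i)
|111⟩: (-0.1853i - 0.6611 - 0.2933 - 0.6653i)/(2√2) = (-0.3374 - 0.3007i)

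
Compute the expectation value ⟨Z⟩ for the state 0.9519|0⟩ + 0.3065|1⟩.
0.8122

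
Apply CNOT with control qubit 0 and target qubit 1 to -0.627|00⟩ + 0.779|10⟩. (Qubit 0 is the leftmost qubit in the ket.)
-0.627|00⟩ + 0.779|11⟩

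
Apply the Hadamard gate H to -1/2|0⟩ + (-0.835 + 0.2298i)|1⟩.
(-0.944 + 0.1625i)|0⟩ + (0.2369 - 0.1625i)|1⟩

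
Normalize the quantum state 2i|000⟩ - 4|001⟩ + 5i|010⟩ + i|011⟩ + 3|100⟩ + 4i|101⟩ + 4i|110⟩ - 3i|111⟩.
0.2041i|000⟩ - 1/√6|001⟩ + 0.5103i|010⟩ + 0.1021i|011⟩ + 0.3062|100⟩ + (1/√6)i|101⟩ + (1/√6)i|110⟩ - 0.3062i|111⟩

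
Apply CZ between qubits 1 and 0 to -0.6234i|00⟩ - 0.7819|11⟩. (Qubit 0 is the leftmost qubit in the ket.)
-0.6234i|00⟩ + 0.7819|11⟩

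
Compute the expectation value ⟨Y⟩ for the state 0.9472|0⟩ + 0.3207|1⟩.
0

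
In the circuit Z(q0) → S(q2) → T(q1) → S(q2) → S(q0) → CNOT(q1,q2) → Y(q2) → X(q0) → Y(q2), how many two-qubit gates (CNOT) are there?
1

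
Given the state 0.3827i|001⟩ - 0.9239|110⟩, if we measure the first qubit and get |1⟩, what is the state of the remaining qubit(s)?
-|10⟩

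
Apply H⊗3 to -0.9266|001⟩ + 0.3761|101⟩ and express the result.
-0.1946|000⟩ + 0.1946|001⟩ - 0.1946|010⟩ + 0.1946|011⟩ - 0.4606|100⟩ + 0.4606|101⟩ - 0.4606|110⟩ + 0.4606|111⟩

H⊗3 gives amp(|y⟩) = (1/2√2) Σ_x (−1)^(x·y) amp(|x⟩), where x·y is the number of positions in which both x and y have a 1.
|000⟩: (-0.9266 + 0.3761)/(2√2) = -0.1946
|001⟩: (0.9266 - 0.3761)/(2√2) = 0.1946
|010⟩: (-0.9266 + 0.3761)/(2√2) = -0.1946
|011⟩: (0.9266 - 0.3761)/(2√2) = 0.1946
|100⟩: (-0.9266 - 0.3761)/(2√2) = -0.4606
|101⟩: (0.9266 + 0.3761)/(2√2) = 0.4606
|110⟩: (-0.9266 - 0.3761)/(2√2) = -0.4606
|111⟩: (0.9266 + 0.3761)/(2√2) = 0.4606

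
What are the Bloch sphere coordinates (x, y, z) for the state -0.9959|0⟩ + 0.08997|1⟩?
(-0.1792, 0, 0.9837)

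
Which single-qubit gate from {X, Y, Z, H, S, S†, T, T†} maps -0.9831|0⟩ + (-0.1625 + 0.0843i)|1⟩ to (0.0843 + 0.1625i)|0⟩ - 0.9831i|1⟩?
Y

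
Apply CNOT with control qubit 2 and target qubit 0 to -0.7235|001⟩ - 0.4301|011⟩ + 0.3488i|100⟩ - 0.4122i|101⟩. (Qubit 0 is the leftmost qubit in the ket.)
-0.4122i|001⟩ + 0.3488i|100⟩ - 0.7235|101⟩ - 0.4301|111⟩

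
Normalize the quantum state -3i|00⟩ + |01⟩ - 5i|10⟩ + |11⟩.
-(1/2)i|00⟩ + 0.1667|01⟩ - 0.8333i|10⟩ + 0.1667|11⟩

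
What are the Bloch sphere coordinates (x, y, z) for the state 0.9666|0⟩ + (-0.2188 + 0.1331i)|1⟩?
(-0.423, 0.2573, 0.8687)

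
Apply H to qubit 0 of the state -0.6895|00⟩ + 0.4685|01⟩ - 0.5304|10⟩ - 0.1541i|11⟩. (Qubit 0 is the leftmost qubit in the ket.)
-0.8626|00⟩ + (0.3313 - 0.109i)|01⟩ - 0.1125|10⟩ + (0.3313 + 0.109i)|11⟩

H on qubit 0 mixes each pair of kets that differ only in qubit 0: amplitudes (a, b) of (|…0…⟩, |…1…⟩) become ((a + b)/√2, (a − b)/√2). Kets absent from the input have amplitude 0.
(|00⟩, |10⟩): (a, b) = (-0.6895, -0.5304) → (-0.8626, -0.1125)
(|01⟩, |11⟩): (a, b) = (0.4685, -0.1541i) → ((0.3313 - 0.109i), (0.3313 + 0.109i))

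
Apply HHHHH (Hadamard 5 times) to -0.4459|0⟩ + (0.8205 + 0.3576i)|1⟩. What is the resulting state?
(0.2649 + 0.2529i)|0⟩ + (-0.8955 - 0.2529i)|1⟩

H² = I, so H^5 = H: a single Hadamard. With (a, b) = (-0.4459, (0.8205 + 0.3576i)), H gives ((a + b)/√2, (a − b)/√2) = ((0.2649 + 0.2529i), (-0.8955 - 0.2529i)).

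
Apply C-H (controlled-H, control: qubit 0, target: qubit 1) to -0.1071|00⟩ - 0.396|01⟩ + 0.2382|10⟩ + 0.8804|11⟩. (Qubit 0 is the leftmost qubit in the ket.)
-0.1071|00⟩ - 0.396|01⟩ + 0.791|10⟩ - 0.4541|11⟩

C-H leaves the control-|0⟩ kets |00⟩, |01⟩ unchanged and applies H to qubit 1 on the control-|1⟩ pair (|10⟩, |11⟩).
H = [[1/√2, 1/√2], [1/√2, -1/√2]].
With a = amp(|10⟩) = 0.2382 and b = amp(|11⟩) = 0.8804:
new amp(|10⟩) = (1/√2)·a + (1/√2)·b = 0.791
new amp(|11⟩) = (1/√2)·a + (-1/√2)·b = -0.4541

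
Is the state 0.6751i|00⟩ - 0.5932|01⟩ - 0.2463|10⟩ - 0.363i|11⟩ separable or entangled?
Entangled

Writing the state as a|00⟩ + b|01⟩ + c|10⟩ + d|11⟩, it is a product state iff ad − bc = 0.
Here (a, b, c, d) = (0.6751i, -0.5932, -0.2463, -0.363i): ad − bc = (0.6751i)(-0.363i) − (-0.5932)(-0.2463) = 0.09896 ≠ 0, so the state is entangled.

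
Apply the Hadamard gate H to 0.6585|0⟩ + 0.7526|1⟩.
0.9978|0⟩ - 0.06654|1⟩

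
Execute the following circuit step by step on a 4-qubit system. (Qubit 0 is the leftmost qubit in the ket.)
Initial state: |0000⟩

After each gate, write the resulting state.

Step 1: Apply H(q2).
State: 1/√2|0000⟩ + 1/√2|0010⟩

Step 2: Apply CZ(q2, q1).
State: 1/√2|0000⟩ + 1/√2|0010⟩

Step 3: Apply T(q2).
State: 1/√2|0000⟩ + (1/2 + (1/2)i)|0010⟩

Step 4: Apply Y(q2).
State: (1/2 - (1/2)i)|0000⟩ + (1/√2)i|0010⟩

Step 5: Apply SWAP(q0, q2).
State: (1/2 - (1/2)i)|0000⟩ + (1/√2)i|1000⟩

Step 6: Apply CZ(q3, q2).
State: (1/2 - (1/2)i)|0000⟩ + (1/√2)i|1000⟩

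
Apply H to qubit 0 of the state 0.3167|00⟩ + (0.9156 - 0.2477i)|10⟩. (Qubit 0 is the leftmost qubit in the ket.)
(0.8714 - 0.1752i)|00⟩ + (-0.4235 + 0.1752i)|10⟩

H on qubit 0 mixes each pair of kets that differ only in qubit 0: amplitudes (a, b) of (|…0…⟩, |…1…⟩) become ((a + b)/√2, (a − b)/√2). Kets absent from the input have amplitude 0.
(|00⟩, |10⟩): (a, b) = (0.3167, (0.9156 - 0.2477i)) → ((0.8714 - 0.1752i), (-0.4235 + 0.1752i))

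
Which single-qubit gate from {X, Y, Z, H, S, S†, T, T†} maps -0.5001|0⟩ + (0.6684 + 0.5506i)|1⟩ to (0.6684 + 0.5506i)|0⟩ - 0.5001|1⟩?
X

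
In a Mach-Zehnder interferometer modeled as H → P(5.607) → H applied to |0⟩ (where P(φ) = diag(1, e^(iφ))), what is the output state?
(0.89 - 0.3129i)|0⟩ + (0.11 + 0.3129i)|1⟩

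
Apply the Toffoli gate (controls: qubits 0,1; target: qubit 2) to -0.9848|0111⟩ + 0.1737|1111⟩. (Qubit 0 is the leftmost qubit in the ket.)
-0.9848|0111⟩ + 0.1737|1101⟩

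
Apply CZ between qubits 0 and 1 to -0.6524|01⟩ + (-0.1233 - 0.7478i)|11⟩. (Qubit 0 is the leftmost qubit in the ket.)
-0.6524|01⟩ + (0.1233 + 0.7478i)|11⟩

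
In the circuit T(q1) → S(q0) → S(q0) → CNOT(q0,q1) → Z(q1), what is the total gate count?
5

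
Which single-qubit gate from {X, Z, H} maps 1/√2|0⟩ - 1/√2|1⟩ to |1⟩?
H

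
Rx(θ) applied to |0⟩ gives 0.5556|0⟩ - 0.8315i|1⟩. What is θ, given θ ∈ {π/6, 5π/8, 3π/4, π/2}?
5π/8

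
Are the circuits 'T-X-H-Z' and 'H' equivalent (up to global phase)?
No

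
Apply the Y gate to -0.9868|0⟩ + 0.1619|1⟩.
-0.1619i|0⟩ - 0.9868i|1⟩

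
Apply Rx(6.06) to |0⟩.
-0.9938|0⟩ - 0.1114i|1⟩

Rx(6.06) = [[cos(θ/2), −i·sin(θ/2)], [−i·sin(θ/2), cos(θ/2)]]; θ = 6.06, cos(θ/2) ≈ -0.99378, sin(θ/2) ≈ 0.111361.
With a = amp(|0⟩) = 1 and b = amp(|1⟩) = 0:
new amp(|0⟩) = (-0.99378)·a + (-0.111361i)·b = -0.9938
new amp(|1⟩) = (-0.111361i)·a + (-0.99378)·b = -0.1114i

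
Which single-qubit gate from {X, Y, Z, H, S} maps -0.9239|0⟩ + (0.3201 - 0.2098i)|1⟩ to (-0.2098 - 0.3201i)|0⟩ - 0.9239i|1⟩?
Y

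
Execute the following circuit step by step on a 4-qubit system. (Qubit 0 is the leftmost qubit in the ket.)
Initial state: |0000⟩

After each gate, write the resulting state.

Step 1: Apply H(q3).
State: 1/√2|0000⟩ + 1/√2|0001⟩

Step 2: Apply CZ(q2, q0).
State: 1/√2|0000⟩ + 1/√2|0001⟩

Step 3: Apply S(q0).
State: 1/√2|0000⟩ + 1/√2|0001⟩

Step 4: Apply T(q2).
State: 1/√2|0000⟩ + 1/√2|0001⟩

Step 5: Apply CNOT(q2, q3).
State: 1/√2|0000⟩ + 1/√2|0001⟩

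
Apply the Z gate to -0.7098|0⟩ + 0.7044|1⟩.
-0.7098|0⟩ - 0.7044|1⟩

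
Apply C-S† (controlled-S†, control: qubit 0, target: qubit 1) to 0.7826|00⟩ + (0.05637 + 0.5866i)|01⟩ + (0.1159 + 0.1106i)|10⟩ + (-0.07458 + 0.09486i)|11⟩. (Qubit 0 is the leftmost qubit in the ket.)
0.7826|00⟩ + (0.05637 + 0.5866i)|01⟩ + (0.1159 + 0.1106i)|10⟩ + (0.09486 + 0.07458i)|11⟩

C-S† leaves the control-|0⟩ kets |00⟩, |01⟩ unchanged and applies S† to qubit 1 on the control-|1⟩ pair (|10⟩, |11⟩).
S† = [[1, 0], [0, -i]].
With a = amp(|10⟩) = (0.1159 + 0.1106i) and b = amp(|11⟩) = (-0.07458 + 0.09486i):
new amp(|10⟩) = (1)·a = (0.1159 + 0.1106i)
new amp(|11⟩) = (-i)·b = (0.09486 + 0.07458i)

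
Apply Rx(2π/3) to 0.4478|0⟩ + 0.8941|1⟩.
(0.2239 - 0.7743i)|0⟩ + (0.4471 - 0.3878i)|1⟩

Rx(2π/3) = [[cos(θ/2), −i·sin(θ/2)], [−i·sin(θ/2), cos(θ/2)]]; θ = 2π/3, cos(θ/2) ≈ 0.5, sin(θ/2) ≈ 0.866025.
With a = amp(|0⟩) = 0.4478 and b = amp(|1⟩) = 0.8941:
new amp(|0⟩) = (0.5)·a + (-0.866025i)·b = (0.2239 - 0.7743i)
new amp(|1⟩) = (-0.866025i)·a + (0.5)·b = (0.4471 - 0.3878i)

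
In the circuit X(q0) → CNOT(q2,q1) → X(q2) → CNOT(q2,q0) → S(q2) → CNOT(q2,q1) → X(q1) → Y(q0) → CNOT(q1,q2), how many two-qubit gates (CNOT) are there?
4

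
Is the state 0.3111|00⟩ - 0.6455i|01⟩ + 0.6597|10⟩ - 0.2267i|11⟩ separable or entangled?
Entangled

Writing the state as a|00⟩ + b|01⟩ + c|10⟩ + d|11⟩, it is a product state iff ad − bc = 0.
Here (a, b, c, d) = (0.3111, -0.6455i, 0.6597, -0.2267i): ad − bc = (0.3111)(-0.2267i) − (-0.6455i)(0.6597) = 0.3553i ≠ 0, so the state is entangled.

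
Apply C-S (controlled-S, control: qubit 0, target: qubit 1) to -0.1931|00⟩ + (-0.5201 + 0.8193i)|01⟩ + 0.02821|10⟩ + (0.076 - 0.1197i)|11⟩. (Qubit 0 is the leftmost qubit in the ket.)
-0.1931|00⟩ + (-0.5201 + 0.8193i)|01⟩ + 0.02821|10⟩ + (0.1197 + 0.076i)|11⟩

C-S leaves the control-|0⟩ kets |00⟩, |01⟩ unchanged and applies S to qubit 1 on the control-|1⟩ pair (|10⟩, |11⟩).
S = [[1, 0], [0, i]].
With a = amp(|10⟩) = 0.02821 and b = amp(|11⟩) = (0.076 - 0.1197i):
new amp(|10⟩) = (1)·a = 0.02821
new amp(|11⟩) = (i)·b = (0.1197 + 0.076i)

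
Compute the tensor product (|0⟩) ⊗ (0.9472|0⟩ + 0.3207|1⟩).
0.9472|00⟩ + 0.3207|01⟩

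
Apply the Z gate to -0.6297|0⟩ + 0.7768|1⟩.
-0.6297|0⟩ - 0.7768|1⟩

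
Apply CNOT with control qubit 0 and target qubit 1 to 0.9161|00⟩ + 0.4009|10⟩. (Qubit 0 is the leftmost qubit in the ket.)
0.9161|00⟩ + 0.4009|11⟩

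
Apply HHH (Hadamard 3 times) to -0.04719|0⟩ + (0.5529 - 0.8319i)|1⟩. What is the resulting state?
(0.3576 - 0.5882i)|0⟩ + (-0.4243 + 0.5882i)|1⟩

H² = I, so H^3 = H: a single Hadamard. With (a, b) = (-0.04719, (0.5529 - 0.8319i)), H gives ((a + b)/√2, (a − b)/√2) = ((0.3576 - 0.5882i), (-0.4243 + 0.5882i)).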